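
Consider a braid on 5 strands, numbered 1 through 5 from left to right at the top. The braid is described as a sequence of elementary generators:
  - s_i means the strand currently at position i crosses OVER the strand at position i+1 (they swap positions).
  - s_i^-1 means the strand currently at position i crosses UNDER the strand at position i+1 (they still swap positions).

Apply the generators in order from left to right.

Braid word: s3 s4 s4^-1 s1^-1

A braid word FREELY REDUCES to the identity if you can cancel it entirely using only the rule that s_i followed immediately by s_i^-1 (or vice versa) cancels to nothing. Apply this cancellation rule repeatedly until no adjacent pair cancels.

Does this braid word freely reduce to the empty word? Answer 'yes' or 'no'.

Gen 1 (s3): push. Stack: [s3]
Gen 2 (s4): push. Stack: [s3 s4]
Gen 3 (s4^-1): cancels prior s4. Stack: [s3]
Gen 4 (s1^-1): push. Stack: [s3 s1^-1]
Reduced word: s3 s1^-1

Answer: no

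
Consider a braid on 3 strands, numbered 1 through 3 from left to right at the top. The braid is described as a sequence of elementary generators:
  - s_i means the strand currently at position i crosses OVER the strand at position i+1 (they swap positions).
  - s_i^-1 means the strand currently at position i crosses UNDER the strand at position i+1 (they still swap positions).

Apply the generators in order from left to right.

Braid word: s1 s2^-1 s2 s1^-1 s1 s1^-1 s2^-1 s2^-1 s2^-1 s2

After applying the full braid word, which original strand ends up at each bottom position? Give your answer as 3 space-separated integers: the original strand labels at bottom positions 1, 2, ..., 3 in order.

Answer: 1 2 3

Derivation:
Gen 1 (s1): strand 1 crosses over strand 2. Perm now: [2 1 3]
Gen 2 (s2^-1): strand 1 crosses under strand 3. Perm now: [2 3 1]
Gen 3 (s2): strand 3 crosses over strand 1. Perm now: [2 1 3]
Gen 4 (s1^-1): strand 2 crosses under strand 1. Perm now: [1 2 3]
Gen 5 (s1): strand 1 crosses over strand 2. Perm now: [2 1 3]
Gen 6 (s1^-1): strand 2 crosses under strand 1. Perm now: [1 2 3]
Gen 7 (s2^-1): strand 2 crosses under strand 3. Perm now: [1 3 2]
Gen 8 (s2^-1): strand 3 crosses under strand 2. Perm now: [1 2 3]
Gen 9 (s2^-1): strand 2 crosses under strand 3. Perm now: [1 3 2]
Gen 10 (s2): strand 3 crosses over strand 2. Perm now: [1 2 3]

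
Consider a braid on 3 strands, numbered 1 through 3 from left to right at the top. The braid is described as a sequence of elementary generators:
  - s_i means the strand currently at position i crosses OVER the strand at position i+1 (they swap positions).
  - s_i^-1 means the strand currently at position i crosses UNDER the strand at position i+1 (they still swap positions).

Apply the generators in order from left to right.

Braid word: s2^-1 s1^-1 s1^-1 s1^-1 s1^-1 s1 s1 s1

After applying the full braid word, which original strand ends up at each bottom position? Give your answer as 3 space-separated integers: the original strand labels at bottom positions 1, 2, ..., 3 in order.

Answer: 3 1 2

Derivation:
Gen 1 (s2^-1): strand 2 crosses under strand 3. Perm now: [1 3 2]
Gen 2 (s1^-1): strand 1 crosses under strand 3. Perm now: [3 1 2]
Gen 3 (s1^-1): strand 3 crosses under strand 1. Perm now: [1 3 2]
Gen 4 (s1^-1): strand 1 crosses under strand 3. Perm now: [3 1 2]
Gen 5 (s1^-1): strand 3 crosses under strand 1. Perm now: [1 3 2]
Gen 6 (s1): strand 1 crosses over strand 3. Perm now: [3 1 2]
Gen 7 (s1): strand 3 crosses over strand 1. Perm now: [1 3 2]
Gen 8 (s1): strand 1 crosses over strand 3. Perm now: [3 1 2]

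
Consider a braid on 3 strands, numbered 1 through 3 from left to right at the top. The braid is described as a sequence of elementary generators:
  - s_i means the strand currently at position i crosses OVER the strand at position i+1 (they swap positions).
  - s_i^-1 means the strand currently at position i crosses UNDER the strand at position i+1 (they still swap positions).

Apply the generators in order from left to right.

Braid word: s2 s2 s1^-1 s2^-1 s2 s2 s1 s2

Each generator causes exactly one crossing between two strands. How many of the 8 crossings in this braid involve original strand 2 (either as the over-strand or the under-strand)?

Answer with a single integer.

Answer: 5

Derivation:
Gen 1: crossing 2x3. Involves strand 2? yes. Count so far: 1
Gen 2: crossing 3x2. Involves strand 2? yes. Count so far: 2
Gen 3: crossing 1x2. Involves strand 2? yes. Count so far: 3
Gen 4: crossing 1x3. Involves strand 2? no. Count so far: 3
Gen 5: crossing 3x1. Involves strand 2? no. Count so far: 3
Gen 6: crossing 1x3. Involves strand 2? no. Count so far: 3
Gen 7: crossing 2x3. Involves strand 2? yes. Count so far: 4
Gen 8: crossing 2x1. Involves strand 2? yes. Count so far: 5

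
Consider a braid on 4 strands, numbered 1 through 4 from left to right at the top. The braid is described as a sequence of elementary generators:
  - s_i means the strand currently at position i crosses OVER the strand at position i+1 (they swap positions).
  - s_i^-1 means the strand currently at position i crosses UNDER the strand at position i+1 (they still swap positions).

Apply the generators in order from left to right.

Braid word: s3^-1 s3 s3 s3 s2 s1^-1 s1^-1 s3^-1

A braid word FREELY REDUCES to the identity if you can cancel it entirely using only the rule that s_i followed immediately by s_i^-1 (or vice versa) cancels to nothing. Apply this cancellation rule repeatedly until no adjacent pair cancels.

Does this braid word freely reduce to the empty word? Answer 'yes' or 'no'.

Answer: no

Derivation:
Gen 1 (s3^-1): push. Stack: [s3^-1]
Gen 2 (s3): cancels prior s3^-1. Stack: []
Gen 3 (s3): push. Stack: [s3]
Gen 4 (s3): push. Stack: [s3 s3]
Gen 5 (s2): push. Stack: [s3 s3 s2]
Gen 6 (s1^-1): push. Stack: [s3 s3 s2 s1^-1]
Gen 7 (s1^-1): push. Stack: [s3 s3 s2 s1^-1 s1^-1]
Gen 8 (s3^-1): push. Stack: [s3 s3 s2 s1^-1 s1^-1 s3^-1]
Reduced word: s3 s3 s2 s1^-1 s1^-1 s3^-1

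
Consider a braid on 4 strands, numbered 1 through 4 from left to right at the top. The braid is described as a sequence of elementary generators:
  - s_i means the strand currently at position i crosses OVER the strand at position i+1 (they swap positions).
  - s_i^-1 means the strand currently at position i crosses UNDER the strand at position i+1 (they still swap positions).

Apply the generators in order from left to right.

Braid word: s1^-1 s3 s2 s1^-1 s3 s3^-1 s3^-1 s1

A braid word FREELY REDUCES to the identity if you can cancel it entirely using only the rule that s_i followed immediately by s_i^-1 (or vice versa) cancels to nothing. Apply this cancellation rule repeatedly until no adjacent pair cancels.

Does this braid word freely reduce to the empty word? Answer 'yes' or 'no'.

Answer: no

Derivation:
Gen 1 (s1^-1): push. Stack: [s1^-1]
Gen 2 (s3): push. Stack: [s1^-1 s3]
Gen 3 (s2): push. Stack: [s1^-1 s3 s2]
Gen 4 (s1^-1): push. Stack: [s1^-1 s3 s2 s1^-1]
Gen 5 (s3): push. Stack: [s1^-1 s3 s2 s1^-1 s3]
Gen 6 (s3^-1): cancels prior s3. Stack: [s1^-1 s3 s2 s1^-1]
Gen 7 (s3^-1): push. Stack: [s1^-1 s3 s2 s1^-1 s3^-1]
Gen 8 (s1): push. Stack: [s1^-1 s3 s2 s1^-1 s3^-1 s1]
Reduced word: s1^-1 s3 s2 s1^-1 s3^-1 s1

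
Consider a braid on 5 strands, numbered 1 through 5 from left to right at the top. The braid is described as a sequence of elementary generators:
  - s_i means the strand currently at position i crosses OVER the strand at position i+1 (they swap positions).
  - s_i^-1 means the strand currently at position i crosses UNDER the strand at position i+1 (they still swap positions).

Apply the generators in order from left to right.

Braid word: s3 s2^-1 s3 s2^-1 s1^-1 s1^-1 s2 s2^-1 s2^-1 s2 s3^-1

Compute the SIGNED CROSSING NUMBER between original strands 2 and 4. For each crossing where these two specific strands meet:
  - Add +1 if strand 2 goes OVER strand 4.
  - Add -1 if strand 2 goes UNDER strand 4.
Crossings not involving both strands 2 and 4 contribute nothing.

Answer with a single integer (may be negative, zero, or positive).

Gen 1: crossing 3x4. Both 2&4? no. Sum: 0
Gen 2: 2 under 4. Both 2&4? yes. Contrib: -1. Sum: -1
Gen 3: crossing 2x3. Both 2&4? no. Sum: -1
Gen 4: crossing 4x3. Both 2&4? no. Sum: -1
Gen 5: crossing 1x3. Both 2&4? no. Sum: -1
Gen 6: crossing 3x1. Both 2&4? no. Sum: -1
Gen 7: crossing 3x4. Both 2&4? no. Sum: -1
Gen 8: crossing 4x3. Both 2&4? no. Sum: -1
Gen 9: crossing 3x4. Both 2&4? no. Sum: -1
Gen 10: crossing 4x3. Both 2&4? no. Sum: -1
Gen 11: 4 under 2. Both 2&4? yes. Contrib: +1. Sum: 0

Answer: 0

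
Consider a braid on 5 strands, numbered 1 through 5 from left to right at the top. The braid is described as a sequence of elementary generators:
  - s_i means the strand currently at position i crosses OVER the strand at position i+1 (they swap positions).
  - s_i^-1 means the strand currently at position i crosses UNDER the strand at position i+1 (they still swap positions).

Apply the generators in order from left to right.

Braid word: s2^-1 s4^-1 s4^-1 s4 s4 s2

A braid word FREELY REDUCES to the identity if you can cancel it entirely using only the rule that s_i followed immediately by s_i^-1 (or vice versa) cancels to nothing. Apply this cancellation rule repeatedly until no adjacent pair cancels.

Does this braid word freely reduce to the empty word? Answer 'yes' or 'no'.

Answer: yes

Derivation:
Gen 1 (s2^-1): push. Stack: [s2^-1]
Gen 2 (s4^-1): push. Stack: [s2^-1 s4^-1]
Gen 3 (s4^-1): push. Stack: [s2^-1 s4^-1 s4^-1]
Gen 4 (s4): cancels prior s4^-1. Stack: [s2^-1 s4^-1]
Gen 5 (s4): cancels prior s4^-1. Stack: [s2^-1]
Gen 6 (s2): cancels prior s2^-1. Stack: []
Reduced word: (empty)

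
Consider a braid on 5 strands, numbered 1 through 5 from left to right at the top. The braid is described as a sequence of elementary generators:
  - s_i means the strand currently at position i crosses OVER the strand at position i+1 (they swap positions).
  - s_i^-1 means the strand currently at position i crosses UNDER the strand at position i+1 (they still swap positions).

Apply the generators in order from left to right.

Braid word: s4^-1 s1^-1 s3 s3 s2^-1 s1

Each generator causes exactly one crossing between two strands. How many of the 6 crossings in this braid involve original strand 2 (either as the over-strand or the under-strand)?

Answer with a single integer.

Answer: 2

Derivation:
Gen 1: crossing 4x5. Involves strand 2? no. Count so far: 0
Gen 2: crossing 1x2. Involves strand 2? yes. Count so far: 1
Gen 3: crossing 3x5. Involves strand 2? no. Count so far: 1
Gen 4: crossing 5x3. Involves strand 2? no. Count so far: 1
Gen 5: crossing 1x3. Involves strand 2? no. Count so far: 1
Gen 6: crossing 2x3. Involves strand 2? yes. Count so far: 2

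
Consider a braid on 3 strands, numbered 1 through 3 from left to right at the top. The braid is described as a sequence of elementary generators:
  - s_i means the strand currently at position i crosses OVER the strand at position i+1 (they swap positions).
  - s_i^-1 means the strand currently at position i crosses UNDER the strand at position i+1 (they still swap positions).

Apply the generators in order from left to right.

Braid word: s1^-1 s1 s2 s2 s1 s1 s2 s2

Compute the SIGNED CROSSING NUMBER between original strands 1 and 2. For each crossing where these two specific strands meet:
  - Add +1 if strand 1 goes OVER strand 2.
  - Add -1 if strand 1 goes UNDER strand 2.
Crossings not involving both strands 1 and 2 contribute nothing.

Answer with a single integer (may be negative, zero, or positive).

Answer: -2

Derivation:
Gen 1: 1 under 2. Both 1&2? yes. Contrib: -1. Sum: -1
Gen 2: 2 over 1. Both 1&2? yes. Contrib: -1. Sum: -2
Gen 3: crossing 2x3. Both 1&2? no. Sum: -2
Gen 4: crossing 3x2. Both 1&2? no. Sum: -2
Gen 5: 1 over 2. Both 1&2? yes. Contrib: +1. Sum: -1
Gen 6: 2 over 1. Both 1&2? yes. Contrib: -1. Sum: -2
Gen 7: crossing 2x3. Both 1&2? no. Sum: -2
Gen 8: crossing 3x2. Both 1&2? no. Sum: -2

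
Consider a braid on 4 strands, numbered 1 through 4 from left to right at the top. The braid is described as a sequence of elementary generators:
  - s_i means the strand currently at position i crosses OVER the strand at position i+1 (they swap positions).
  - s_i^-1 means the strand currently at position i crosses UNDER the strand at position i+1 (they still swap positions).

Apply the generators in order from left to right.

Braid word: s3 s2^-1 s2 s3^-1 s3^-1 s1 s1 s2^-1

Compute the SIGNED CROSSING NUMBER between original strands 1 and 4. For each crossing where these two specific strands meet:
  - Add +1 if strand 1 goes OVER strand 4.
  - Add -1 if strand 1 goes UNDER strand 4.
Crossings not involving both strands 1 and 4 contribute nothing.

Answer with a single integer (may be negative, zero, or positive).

Gen 1: crossing 3x4. Both 1&4? no. Sum: 0
Gen 2: crossing 2x4. Both 1&4? no. Sum: 0
Gen 3: crossing 4x2. Both 1&4? no. Sum: 0
Gen 4: crossing 4x3. Both 1&4? no. Sum: 0
Gen 5: crossing 3x4. Both 1&4? no. Sum: 0
Gen 6: crossing 1x2. Both 1&4? no. Sum: 0
Gen 7: crossing 2x1. Both 1&4? no. Sum: 0
Gen 8: crossing 2x4. Both 1&4? no. Sum: 0

Answer: 0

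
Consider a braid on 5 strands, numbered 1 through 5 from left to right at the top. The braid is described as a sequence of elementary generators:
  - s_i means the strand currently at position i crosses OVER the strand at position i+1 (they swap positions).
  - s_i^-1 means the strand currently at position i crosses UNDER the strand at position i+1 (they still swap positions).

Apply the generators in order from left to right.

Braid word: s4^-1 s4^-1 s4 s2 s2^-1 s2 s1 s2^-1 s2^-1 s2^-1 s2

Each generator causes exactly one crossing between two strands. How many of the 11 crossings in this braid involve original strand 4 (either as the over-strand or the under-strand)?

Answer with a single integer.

Answer: 3

Derivation:
Gen 1: crossing 4x5. Involves strand 4? yes. Count so far: 1
Gen 2: crossing 5x4. Involves strand 4? yes. Count so far: 2
Gen 3: crossing 4x5. Involves strand 4? yes. Count so far: 3
Gen 4: crossing 2x3. Involves strand 4? no. Count so far: 3
Gen 5: crossing 3x2. Involves strand 4? no. Count so far: 3
Gen 6: crossing 2x3. Involves strand 4? no. Count so far: 3
Gen 7: crossing 1x3. Involves strand 4? no. Count so far: 3
Gen 8: crossing 1x2. Involves strand 4? no. Count so far: 3
Gen 9: crossing 2x1. Involves strand 4? no. Count so far: 3
Gen 10: crossing 1x2. Involves strand 4? no. Count so far: 3
Gen 11: crossing 2x1. Involves strand 4? no. Count so far: 3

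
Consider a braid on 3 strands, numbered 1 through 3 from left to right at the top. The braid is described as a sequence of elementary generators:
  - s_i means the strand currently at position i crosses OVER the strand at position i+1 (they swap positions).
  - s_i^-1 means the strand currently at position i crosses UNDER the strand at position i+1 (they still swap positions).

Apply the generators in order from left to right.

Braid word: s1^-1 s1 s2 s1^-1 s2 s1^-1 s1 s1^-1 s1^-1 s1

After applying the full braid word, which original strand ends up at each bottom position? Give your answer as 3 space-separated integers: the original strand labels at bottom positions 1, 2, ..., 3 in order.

Answer: 2 3 1

Derivation:
Gen 1 (s1^-1): strand 1 crosses under strand 2. Perm now: [2 1 3]
Gen 2 (s1): strand 2 crosses over strand 1. Perm now: [1 2 3]
Gen 3 (s2): strand 2 crosses over strand 3. Perm now: [1 3 2]
Gen 4 (s1^-1): strand 1 crosses under strand 3. Perm now: [3 1 2]
Gen 5 (s2): strand 1 crosses over strand 2. Perm now: [3 2 1]
Gen 6 (s1^-1): strand 3 crosses under strand 2. Perm now: [2 3 1]
Gen 7 (s1): strand 2 crosses over strand 3. Perm now: [3 2 1]
Gen 8 (s1^-1): strand 3 crosses under strand 2. Perm now: [2 3 1]
Gen 9 (s1^-1): strand 2 crosses under strand 3. Perm now: [3 2 1]
Gen 10 (s1): strand 3 crosses over strand 2. Perm now: [2 3 1]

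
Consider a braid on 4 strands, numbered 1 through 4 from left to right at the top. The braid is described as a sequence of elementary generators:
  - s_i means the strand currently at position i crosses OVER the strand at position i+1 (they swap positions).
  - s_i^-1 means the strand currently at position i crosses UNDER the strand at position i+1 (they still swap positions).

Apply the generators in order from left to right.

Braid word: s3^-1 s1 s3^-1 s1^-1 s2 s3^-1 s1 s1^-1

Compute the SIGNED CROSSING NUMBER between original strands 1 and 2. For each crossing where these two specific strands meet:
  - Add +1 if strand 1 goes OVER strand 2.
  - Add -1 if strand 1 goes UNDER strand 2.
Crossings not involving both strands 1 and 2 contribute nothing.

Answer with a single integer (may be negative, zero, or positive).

Gen 1: crossing 3x4. Both 1&2? no. Sum: 0
Gen 2: 1 over 2. Both 1&2? yes. Contrib: +1. Sum: 1
Gen 3: crossing 4x3. Both 1&2? no. Sum: 1
Gen 4: 2 under 1. Both 1&2? yes. Contrib: +1. Sum: 2
Gen 5: crossing 2x3. Both 1&2? no. Sum: 2
Gen 6: crossing 2x4. Both 1&2? no. Sum: 2
Gen 7: crossing 1x3. Both 1&2? no. Sum: 2
Gen 8: crossing 3x1. Both 1&2? no. Sum: 2

Answer: 2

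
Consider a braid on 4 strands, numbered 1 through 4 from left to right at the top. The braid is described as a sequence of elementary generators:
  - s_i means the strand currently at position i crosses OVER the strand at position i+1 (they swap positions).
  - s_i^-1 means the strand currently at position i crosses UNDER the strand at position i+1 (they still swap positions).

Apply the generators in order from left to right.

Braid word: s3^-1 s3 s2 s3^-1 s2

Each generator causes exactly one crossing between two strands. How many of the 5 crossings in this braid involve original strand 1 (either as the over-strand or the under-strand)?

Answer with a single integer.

Gen 1: crossing 3x4. Involves strand 1? no. Count so far: 0
Gen 2: crossing 4x3. Involves strand 1? no. Count so far: 0
Gen 3: crossing 2x3. Involves strand 1? no. Count so far: 0
Gen 4: crossing 2x4. Involves strand 1? no. Count so far: 0
Gen 5: crossing 3x4. Involves strand 1? no. Count so far: 0

Answer: 0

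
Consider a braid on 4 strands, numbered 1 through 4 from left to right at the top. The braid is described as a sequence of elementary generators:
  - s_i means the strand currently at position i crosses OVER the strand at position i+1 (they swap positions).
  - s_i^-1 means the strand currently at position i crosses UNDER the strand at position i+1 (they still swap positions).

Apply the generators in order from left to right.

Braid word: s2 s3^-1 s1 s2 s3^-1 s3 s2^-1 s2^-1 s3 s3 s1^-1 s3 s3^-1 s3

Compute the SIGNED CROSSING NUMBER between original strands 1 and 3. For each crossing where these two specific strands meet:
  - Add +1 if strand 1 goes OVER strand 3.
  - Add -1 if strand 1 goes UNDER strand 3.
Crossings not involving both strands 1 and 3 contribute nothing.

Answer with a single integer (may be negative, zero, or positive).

Gen 1: crossing 2x3. Both 1&3? no. Sum: 0
Gen 2: crossing 2x4. Both 1&3? no. Sum: 0
Gen 3: 1 over 3. Both 1&3? yes. Contrib: +1. Sum: 1
Gen 4: crossing 1x4. Both 1&3? no. Sum: 1
Gen 5: crossing 1x2. Both 1&3? no. Sum: 1
Gen 6: crossing 2x1. Both 1&3? no. Sum: 1
Gen 7: crossing 4x1. Both 1&3? no. Sum: 1
Gen 8: crossing 1x4. Both 1&3? no. Sum: 1
Gen 9: crossing 1x2. Both 1&3? no. Sum: 1
Gen 10: crossing 2x1. Both 1&3? no. Sum: 1
Gen 11: crossing 3x4. Both 1&3? no. Sum: 1
Gen 12: crossing 1x2. Both 1&3? no. Sum: 1
Gen 13: crossing 2x1. Both 1&3? no. Sum: 1
Gen 14: crossing 1x2. Both 1&3? no. Sum: 1

Answer: 1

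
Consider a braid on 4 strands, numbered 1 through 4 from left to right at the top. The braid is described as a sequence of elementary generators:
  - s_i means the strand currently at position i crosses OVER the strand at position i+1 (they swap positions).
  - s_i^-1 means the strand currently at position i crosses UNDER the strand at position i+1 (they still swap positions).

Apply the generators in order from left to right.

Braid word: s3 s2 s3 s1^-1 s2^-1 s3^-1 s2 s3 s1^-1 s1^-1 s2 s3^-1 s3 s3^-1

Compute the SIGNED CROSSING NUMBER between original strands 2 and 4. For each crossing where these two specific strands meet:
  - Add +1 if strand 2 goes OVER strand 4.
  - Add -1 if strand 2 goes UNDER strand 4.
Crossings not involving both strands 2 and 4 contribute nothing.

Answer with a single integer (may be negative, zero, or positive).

Gen 1: crossing 3x4. Both 2&4? no. Sum: 0
Gen 2: 2 over 4. Both 2&4? yes. Contrib: +1. Sum: 1
Gen 3: crossing 2x3. Both 2&4? no. Sum: 1
Gen 4: crossing 1x4. Both 2&4? no. Sum: 1
Gen 5: crossing 1x3. Both 2&4? no. Sum: 1
Gen 6: crossing 1x2. Both 2&4? no. Sum: 1
Gen 7: crossing 3x2. Both 2&4? no. Sum: 1
Gen 8: crossing 3x1. Both 2&4? no. Sum: 1
Gen 9: 4 under 2. Both 2&4? yes. Contrib: +1. Sum: 2
Gen 10: 2 under 4. Both 2&4? yes. Contrib: -1. Sum: 1
Gen 11: crossing 2x1. Both 2&4? no. Sum: 1
Gen 12: crossing 2x3. Both 2&4? no. Sum: 1
Gen 13: crossing 3x2. Both 2&4? no. Sum: 1
Gen 14: crossing 2x3. Both 2&4? no. Sum: 1

Answer: 1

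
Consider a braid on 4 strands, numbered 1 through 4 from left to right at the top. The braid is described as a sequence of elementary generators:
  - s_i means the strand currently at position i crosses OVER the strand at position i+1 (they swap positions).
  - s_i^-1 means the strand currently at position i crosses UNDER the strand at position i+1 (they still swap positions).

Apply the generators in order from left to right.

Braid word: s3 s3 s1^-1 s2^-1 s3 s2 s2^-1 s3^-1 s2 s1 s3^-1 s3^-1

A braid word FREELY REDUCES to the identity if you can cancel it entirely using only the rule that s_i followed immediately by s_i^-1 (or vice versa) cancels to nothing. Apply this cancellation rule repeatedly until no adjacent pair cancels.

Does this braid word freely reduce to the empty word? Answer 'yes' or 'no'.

Answer: yes

Derivation:
Gen 1 (s3): push. Stack: [s3]
Gen 2 (s3): push. Stack: [s3 s3]
Gen 3 (s1^-1): push. Stack: [s3 s3 s1^-1]
Gen 4 (s2^-1): push. Stack: [s3 s3 s1^-1 s2^-1]
Gen 5 (s3): push. Stack: [s3 s3 s1^-1 s2^-1 s3]
Gen 6 (s2): push. Stack: [s3 s3 s1^-1 s2^-1 s3 s2]
Gen 7 (s2^-1): cancels prior s2. Stack: [s3 s3 s1^-1 s2^-1 s3]
Gen 8 (s3^-1): cancels prior s3. Stack: [s3 s3 s1^-1 s2^-1]
Gen 9 (s2): cancels prior s2^-1. Stack: [s3 s3 s1^-1]
Gen 10 (s1): cancels prior s1^-1. Stack: [s3 s3]
Gen 11 (s3^-1): cancels prior s3. Stack: [s3]
Gen 12 (s3^-1): cancels prior s3. Stack: []
Reduced word: (empty)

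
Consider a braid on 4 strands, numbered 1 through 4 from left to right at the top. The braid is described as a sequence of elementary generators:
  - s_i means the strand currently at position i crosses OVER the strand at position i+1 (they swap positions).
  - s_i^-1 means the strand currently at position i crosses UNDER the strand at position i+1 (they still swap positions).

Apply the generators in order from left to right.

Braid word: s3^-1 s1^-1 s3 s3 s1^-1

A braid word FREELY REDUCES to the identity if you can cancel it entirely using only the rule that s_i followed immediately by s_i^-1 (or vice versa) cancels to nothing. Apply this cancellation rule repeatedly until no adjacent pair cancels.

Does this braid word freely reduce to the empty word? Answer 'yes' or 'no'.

Answer: no

Derivation:
Gen 1 (s3^-1): push. Stack: [s3^-1]
Gen 2 (s1^-1): push. Stack: [s3^-1 s1^-1]
Gen 3 (s3): push. Stack: [s3^-1 s1^-1 s3]
Gen 4 (s3): push. Stack: [s3^-1 s1^-1 s3 s3]
Gen 5 (s1^-1): push. Stack: [s3^-1 s1^-1 s3 s3 s1^-1]
Reduced word: s3^-1 s1^-1 s3 s3 s1^-1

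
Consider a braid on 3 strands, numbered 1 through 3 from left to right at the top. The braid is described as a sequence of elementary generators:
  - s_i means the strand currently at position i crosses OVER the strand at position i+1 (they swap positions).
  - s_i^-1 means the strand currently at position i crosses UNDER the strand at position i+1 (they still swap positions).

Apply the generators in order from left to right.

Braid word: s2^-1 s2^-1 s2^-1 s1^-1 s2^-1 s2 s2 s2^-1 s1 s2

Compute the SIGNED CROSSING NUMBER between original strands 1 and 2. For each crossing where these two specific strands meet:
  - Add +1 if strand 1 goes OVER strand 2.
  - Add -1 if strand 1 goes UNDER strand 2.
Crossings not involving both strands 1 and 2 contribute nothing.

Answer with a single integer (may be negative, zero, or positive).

Answer: 0

Derivation:
Gen 1: crossing 2x3. Both 1&2? no. Sum: 0
Gen 2: crossing 3x2. Both 1&2? no. Sum: 0
Gen 3: crossing 2x3. Both 1&2? no. Sum: 0
Gen 4: crossing 1x3. Both 1&2? no. Sum: 0
Gen 5: 1 under 2. Both 1&2? yes. Contrib: -1. Sum: -1
Gen 6: 2 over 1. Both 1&2? yes. Contrib: -1. Sum: -2
Gen 7: 1 over 2. Both 1&2? yes. Contrib: +1. Sum: -1
Gen 8: 2 under 1. Both 1&2? yes. Contrib: +1. Sum: 0
Gen 9: crossing 3x1. Both 1&2? no. Sum: 0
Gen 10: crossing 3x2. Both 1&2? no. Sum: 0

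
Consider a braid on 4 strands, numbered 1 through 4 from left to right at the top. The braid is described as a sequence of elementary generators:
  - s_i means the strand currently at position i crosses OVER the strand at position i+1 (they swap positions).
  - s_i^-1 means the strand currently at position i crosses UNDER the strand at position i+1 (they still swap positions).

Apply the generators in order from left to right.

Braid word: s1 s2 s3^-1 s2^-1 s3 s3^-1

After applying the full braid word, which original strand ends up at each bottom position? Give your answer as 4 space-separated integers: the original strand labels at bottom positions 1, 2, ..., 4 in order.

Answer: 2 4 3 1

Derivation:
Gen 1 (s1): strand 1 crosses over strand 2. Perm now: [2 1 3 4]
Gen 2 (s2): strand 1 crosses over strand 3. Perm now: [2 3 1 4]
Gen 3 (s3^-1): strand 1 crosses under strand 4. Perm now: [2 3 4 1]
Gen 4 (s2^-1): strand 3 crosses under strand 4. Perm now: [2 4 3 1]
Gen 5 (s3): strand 3 crosses over strand 1. Perm now: [2 4 1 3]
Gen 6 (s3^-1): strand 1 crosses under strand 3. Perm now: [2 4 3 1]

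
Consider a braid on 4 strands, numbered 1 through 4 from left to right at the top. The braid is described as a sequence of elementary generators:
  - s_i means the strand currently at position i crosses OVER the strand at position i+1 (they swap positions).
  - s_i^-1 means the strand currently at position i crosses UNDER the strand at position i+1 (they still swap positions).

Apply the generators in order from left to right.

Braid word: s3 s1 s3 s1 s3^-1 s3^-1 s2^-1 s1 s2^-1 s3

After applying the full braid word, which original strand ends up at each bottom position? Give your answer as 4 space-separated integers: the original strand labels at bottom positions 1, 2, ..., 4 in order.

Gen 1 (s3): strand 3 crosses over strand 4. Perm now: [1 2 4 3]
Gen 2 (s1): strand 1 crosses over strand 2. Perm now: [2 1 4 3]
Gen 3 (s3): strand 4 crosses over strand 3. Perm now: [2 1 3 4]
Gen 4 (s1): strand 2 crosses over strand 1. Perm now: [1 2 3 4]
Gen 5 (s3^-1): strand 3 crosses under strand 4. Perm now: [1 2 4 3]
Gen 6 (s3^-1): strand 4 crosses under strand 3. Perm now: [1 2 3 4]
Gen 7 (s2^-1): strand 2 crosses under strand 3. Perm now: [1 3 2 4]
Gen 8 (s1): strand 1 crosses over strand 3. Perm now: [3 1 2 4]
Gen 9 (s2^-1): strand 1 crosses under strand 2. Perm now: [3 2 1 4]
Gen 10 (s3): strand 1 crosses over strand 4. Perm now: [3 2 4 1]

Answer: 3 2 4 1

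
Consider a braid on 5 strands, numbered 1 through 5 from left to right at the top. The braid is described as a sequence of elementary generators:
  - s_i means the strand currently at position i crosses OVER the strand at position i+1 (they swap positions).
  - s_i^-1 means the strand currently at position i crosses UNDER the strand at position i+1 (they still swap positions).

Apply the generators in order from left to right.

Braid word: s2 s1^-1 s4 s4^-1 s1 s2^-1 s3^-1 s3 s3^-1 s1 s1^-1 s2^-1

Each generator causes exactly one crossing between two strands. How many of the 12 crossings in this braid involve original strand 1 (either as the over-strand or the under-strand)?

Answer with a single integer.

Gen 1: crossing 2x3. Involves strand 1? no. Count so far: 0
Gen 2: crossing 1x3. Involves strand 1? yes. Count so far: 1
Gen 3: crossing 4x5. Involves strand 1? no. Count so far: 1
Gen 4: crossing 5x4. Involves strand 1? no. Count so far: 1
Gen 5: crossing 3x1. Involves strand 1? yes. Count so far: 2
Gen 6: crossing 3x2. Involves strand 1? no. Count so far: 2
Gen 7: crossing 3x4. Involves strand 1? no. Count so far: 2
Gen 8: crossing 4x3. Involves strand 1? no. Count so far: 2
Gen 9: crossing 3x4. Involves strand 1? no. Count so far: 2
Gen 10: crossing 1x2. Involves strand 1? yes. Count so far: 3
Gen 11: crossing 2x1. Involves strand 1? yes. Count so far: 4
Gen 12: crossing 2x4. Involves strand 1? no. Count so far: 4

Answer: 4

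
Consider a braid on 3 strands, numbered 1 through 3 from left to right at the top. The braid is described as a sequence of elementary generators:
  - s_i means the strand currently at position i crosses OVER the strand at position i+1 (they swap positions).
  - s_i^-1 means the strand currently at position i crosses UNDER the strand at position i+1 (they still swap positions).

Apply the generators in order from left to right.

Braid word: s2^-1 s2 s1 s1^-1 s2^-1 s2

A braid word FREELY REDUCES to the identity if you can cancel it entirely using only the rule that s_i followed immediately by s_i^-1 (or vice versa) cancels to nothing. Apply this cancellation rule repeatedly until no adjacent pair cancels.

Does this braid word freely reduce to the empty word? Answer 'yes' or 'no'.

Answer: yes

Derivation:
Gen 1 (s2^-1): push. Stack: [s2^-1]
Gen 2 (s2): cancels prior s2^-1. Stack: []
Gen 3 (s1): push. Stack: [s1]
Gen 4 (s1^-1): cancels prior s1. Stack: []
Gen 5 (s2^-1): push. Stack: [s2^-1]
Gen 6 (s2): cancels prior s2^-1. Stack: []
Reduced word: (empty)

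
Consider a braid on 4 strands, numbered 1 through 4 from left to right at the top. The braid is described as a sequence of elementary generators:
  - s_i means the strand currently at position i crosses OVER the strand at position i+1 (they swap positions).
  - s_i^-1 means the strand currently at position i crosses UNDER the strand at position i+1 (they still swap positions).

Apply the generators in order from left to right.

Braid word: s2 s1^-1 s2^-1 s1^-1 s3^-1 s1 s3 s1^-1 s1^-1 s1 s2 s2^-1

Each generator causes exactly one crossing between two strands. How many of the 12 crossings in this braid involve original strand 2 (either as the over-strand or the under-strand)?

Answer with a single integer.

Answer: 7

Derivation:
Gen 1: crossing 2x3. Involves strand 2? yes. Count so far: 1
Gen 2: crossing 1x3. Involves strand 2? no. Count so far: 1
Gen 3: crossing 1x2. Involves strand 2? yes. Count so far: 2
Gen 4: crossing 3x2. Involves strand 2? yes. Count so far: 3
Gen 5: crossing 1x4. Involves strand 2? no. Count so far: 3
Gen 6: crossing 2x3. Involves strand 2? yes. Count so far: 4
Gen 7: crossing 4x1. Involves strand 2? no. Count so far: 4
Gen 8: crossing 3x2. Involves strand 2? yes. Count so far: 5
Gen 9: crossing 2x3. Involves strand 2? yes. Count so far: 6
Gen 10: crossing 3x2. Involves strand 2? yes. Count so far: 7
Gen 11: crossing 3x1. Involves strand 2? no. Count so far: 7
Gen 12: crossing 1x3. Involves strand 2? no. Count so far: 7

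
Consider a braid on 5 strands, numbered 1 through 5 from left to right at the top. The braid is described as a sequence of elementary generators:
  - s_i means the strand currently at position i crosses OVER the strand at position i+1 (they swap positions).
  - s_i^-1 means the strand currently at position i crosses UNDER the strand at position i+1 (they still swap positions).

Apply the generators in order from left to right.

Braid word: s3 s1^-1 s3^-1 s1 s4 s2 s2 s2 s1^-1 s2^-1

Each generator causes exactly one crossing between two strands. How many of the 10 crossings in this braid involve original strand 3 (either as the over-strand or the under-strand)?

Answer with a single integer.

Answer: 6

Derivation:
Gen 1: crossing 3x4. Involves strand 3? yes. Count so far: 1
Gen 2: crossing 1x2. Involves strand 3? no. Count so far: 1
Gen 3: crossing 4x3. Involves strand 3? yes. Count so far: 2
Gen 4: crossing 2x1. Involves strand 3? no. Count so far: 2
Gen 5: crossing 4x5. Involves strand 3? no. Count so far: 2
Gen 6: crossing 2x3. Involves strand 3? yes. Count so far: 3
Gen 7: crossing 3x2. Involves strand 3? yes. Count so far: 4
Gen 8: crossing 2x3. Involves strand 3? yes. Count so far: 5
Gen 9: crossing 1x3. Involves strand 3? yes. Count so far: 6
Gen 10: crossing 1x2. Involves strand 3? no. Count so far: 6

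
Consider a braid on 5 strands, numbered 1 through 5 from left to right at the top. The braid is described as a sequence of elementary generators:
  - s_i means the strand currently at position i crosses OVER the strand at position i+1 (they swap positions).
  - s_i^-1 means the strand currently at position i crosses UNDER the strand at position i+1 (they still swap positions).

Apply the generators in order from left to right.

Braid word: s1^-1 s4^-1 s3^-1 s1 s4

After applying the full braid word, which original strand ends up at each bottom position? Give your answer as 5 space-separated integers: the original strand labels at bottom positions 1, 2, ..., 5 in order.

Gen 1 (s1^-1): strand 1 crosses under strand 2. Perm now: [2 1 3 4 5]
Gen 2 (s4^-1): strand 4 crosses under strand 5. Perm now: [2 1 3 5 4]
Gen 3 (s3^-1): strand 3 crosses under strand 5. Perm now: [2 1 5 3 4]
Gen 4 (s1): strand 2 crosses over strand 1. Perm now: [1 2 5 3 4]
Gen 5 (s4): strand 3 crosses over strand 4. Perm now: [1 2 5 4 3]

Answer: 1 2 5 4 3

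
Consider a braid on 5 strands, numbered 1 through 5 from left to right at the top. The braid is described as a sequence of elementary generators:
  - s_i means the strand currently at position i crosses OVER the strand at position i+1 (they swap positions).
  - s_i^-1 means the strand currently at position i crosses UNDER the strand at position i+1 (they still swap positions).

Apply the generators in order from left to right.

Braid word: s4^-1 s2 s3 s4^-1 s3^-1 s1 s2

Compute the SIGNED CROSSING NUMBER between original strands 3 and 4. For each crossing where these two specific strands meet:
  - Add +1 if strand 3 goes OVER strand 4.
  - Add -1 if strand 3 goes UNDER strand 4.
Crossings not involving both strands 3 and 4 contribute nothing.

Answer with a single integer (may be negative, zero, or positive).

Answer: 0

Derivation:
Gen 1: crossing 4x5. Both 3&4? no. Sum: 0
Gen 2: crossing 2x3. Both 3&4? no. Sum: 0
Gen 3: crossing 2x5. Both 3&4? no. Sum: 0
Gen 4: crossing 2x4. Both 3&4? no. Sum: 0
Gen 5: crossing 5x4. Both 3&4? no. Sum: 0
Gen 6: crossing 1x3. Both 3&4? no. Sum: 0
Gen 7: crossing 1x4. Both 3&4? no. Sum: 0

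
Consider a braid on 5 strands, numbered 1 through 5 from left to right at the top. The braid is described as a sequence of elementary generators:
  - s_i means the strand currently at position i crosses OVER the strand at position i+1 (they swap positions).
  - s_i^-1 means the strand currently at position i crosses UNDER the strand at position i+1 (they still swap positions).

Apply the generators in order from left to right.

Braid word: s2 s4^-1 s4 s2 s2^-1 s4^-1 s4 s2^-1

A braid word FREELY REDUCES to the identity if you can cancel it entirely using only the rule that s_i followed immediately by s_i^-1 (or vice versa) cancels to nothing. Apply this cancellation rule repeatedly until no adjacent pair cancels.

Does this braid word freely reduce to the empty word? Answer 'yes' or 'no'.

Gen 1 (s2): push. Stack: [s2]
Gen 2 (s4^-1): push. Stack: [s2 s4^-1]
Gen 3 (s4): cancels prior s4^-1. Stack: [s2]
Gen 4 (s2): push. Stack: [s2 s2]
Gen 5 (s2^-1): cancels prior s2. Stack: [s2]
Gen 6 (s4^-1): push. Stack: [s2 s4^-1]
Gen 7 (s4): cancels prior s4^-1. Stack: [s2]
Gen 8 (s2^-1): cancels prior s2. Stack: []
Reduced word: (empty)

Answer: yes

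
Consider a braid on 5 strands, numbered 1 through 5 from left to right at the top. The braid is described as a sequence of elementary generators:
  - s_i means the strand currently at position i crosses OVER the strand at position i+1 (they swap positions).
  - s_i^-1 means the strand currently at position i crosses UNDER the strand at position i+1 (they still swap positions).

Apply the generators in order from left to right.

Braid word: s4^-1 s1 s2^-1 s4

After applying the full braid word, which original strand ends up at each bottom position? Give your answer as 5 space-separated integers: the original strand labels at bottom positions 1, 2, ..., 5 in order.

Gen 1 (s4^-1): strand 4 crosses under strand 5. Perm now: [1 2 3 5 4]
Gen 2 (s1): strand 1 crosses over strand 2. Perm now: [2 1 3 5 4]
Gen 3 (s2^-1): strand 1 crosses under strand 3. Perm now: [2 3 1 5 4]
Gen 4 (s4): strand 5 crosses over strand 4. Perm now: [2 3 1 4 5]

Answer: 2 3 1 4 5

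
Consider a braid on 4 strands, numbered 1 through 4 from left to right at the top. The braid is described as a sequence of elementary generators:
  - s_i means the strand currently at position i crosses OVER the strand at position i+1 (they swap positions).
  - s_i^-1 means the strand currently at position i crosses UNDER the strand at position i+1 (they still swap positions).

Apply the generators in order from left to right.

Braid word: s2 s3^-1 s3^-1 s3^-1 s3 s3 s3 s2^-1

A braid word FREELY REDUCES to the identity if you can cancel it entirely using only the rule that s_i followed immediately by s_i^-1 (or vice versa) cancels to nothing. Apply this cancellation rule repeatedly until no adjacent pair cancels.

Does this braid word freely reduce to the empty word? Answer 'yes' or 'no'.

Gen 1 (s2): push. Stack: [s2]
Gen 2 (s3^-1): push. Stack: [s2 s3^-1]
Gen 3 (s3^-1): push. Stack: [s2 s3^-1 s3^-1]
Gen 4 (s3^-1): push. Stack: [s2 s3^-1 s3^-1 s3^-1]
Gen 5 (s3): cancels prior s3^-1. Stack: [s2 s3^-1 s3^-1]
Gen 6 (s3): cancels prior s3^-1. Stack: [s2 s3^-1]
Gen 7 (s3): cancels prior s3^-1. Stack: [s2]
Gen 8 (s2^-1): cancels prior s2. Stack: []
Reduced word: (empty)

Answer: yes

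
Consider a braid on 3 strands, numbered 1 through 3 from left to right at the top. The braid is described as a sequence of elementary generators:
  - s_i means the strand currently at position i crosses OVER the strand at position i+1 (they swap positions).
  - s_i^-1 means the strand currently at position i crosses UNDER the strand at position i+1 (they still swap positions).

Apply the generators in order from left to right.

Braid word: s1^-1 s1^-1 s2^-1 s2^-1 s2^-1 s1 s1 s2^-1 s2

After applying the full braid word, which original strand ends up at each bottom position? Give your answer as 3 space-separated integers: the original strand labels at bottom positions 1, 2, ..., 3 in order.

Gen 1 (s1^-1): strand 1 crosses under strand 2. Perm now: [2 1 3]
Gen 2 (s1^-1): strand 2 crosses under strand 1. Perm now: [1 2 3]
Gen 3 (s2^-1): strand 2 crosses under strand 3. Perm now: [1 3 2]
Gen 4 (s2^-1): strand 3 crosses under strand 2. Perm now: [1 2 3]
Gen 5 (s2^-1): strand 2 crosses under strand 3. Perm now: [1 3 2]
Gen 6 (s1): strand 1 crosses over strand 3. Perm now: [3 1 2]
Gen 7 (s1): strand 3 crosses over strand 1. Perm now: [1 3 2]
Gen 8 (s2^-1): strand 3 crosses under strand 2. Perm now: [1 2 3]
Gen 9 (s2): strand 2 crosses over strand 3. Perm now: [1 3 2]

Answer: 1 3 2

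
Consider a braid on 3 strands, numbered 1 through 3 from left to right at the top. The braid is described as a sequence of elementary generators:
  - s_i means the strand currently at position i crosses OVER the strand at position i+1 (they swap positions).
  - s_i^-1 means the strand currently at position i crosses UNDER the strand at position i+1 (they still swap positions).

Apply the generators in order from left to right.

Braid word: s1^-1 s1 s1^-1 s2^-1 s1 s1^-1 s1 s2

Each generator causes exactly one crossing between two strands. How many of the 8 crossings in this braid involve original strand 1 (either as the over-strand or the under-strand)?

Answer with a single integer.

Answer: 5

Derivation:
Gen 1: crossing 1x2. Involves strand 1? yes. Count so far: 1
Gen 2: crossing 2x1. Involves strand 1? yes. Count so far: 2
Gen 3: crossing 1x2. Involves strand 1? yes. Count so far: 3
Gen 4: crossing 1x3. Involves strand 1? yes. Count so far: 4
Gen 5: crossing 2x3. Involves strand 1? no. Count so far: 4
Gen 6: crossing 3x2. Involves strand 1? no. Count so far: 4
Gen 7: crossing 2x3. Involves strand 1? no. Count so far: 4
Gen 8: crossing 2x1. Involves strand 1? yes. Count so far: 5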